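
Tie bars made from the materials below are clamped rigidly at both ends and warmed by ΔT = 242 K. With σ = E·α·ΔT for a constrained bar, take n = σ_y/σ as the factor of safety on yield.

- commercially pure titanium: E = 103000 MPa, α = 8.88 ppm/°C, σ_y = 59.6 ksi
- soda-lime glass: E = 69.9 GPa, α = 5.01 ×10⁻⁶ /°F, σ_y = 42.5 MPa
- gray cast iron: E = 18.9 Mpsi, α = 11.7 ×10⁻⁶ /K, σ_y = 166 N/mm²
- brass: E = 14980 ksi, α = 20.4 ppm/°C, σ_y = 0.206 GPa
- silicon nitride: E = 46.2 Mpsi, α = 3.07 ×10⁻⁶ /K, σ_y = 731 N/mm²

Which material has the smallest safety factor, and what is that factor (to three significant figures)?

soda-lime glass, n = 0.279

In consistent units (E in GPa, α in ×10⁻⁶/K, σ_y in MPa):
  commercially pure titanium: E = 103.0, α = 8.88, σ_y = 410.9 → σ = 221 MPa, n = 1.86
  soda-lime glass: E = 69.90, α = 9.02, σ_y = 42.50 → σ = 153 MPa, n = 0.279
  gray cast iron: E = 130.3, α = 11.7, σ_y = 166.0 → σ = 369 MPa, n = 0.450
  brass: E = 103.3, α = 20.4, σ_y = 206.0 → σ = 510 MPa, n = 0.404
  silicon nitride: E = 318.5, α = 3.07, σ_y = 731.0 → σ = 237 MPa, n = 3.09
Soda-lime glass has the lowest safety factor, n = 0.279.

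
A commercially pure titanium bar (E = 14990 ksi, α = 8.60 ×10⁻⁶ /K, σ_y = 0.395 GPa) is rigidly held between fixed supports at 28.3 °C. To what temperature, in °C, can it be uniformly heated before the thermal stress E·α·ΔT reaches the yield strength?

E = 14990 ksi = 103.4 GPa.
σ_y = 0.395 GPa = 395.0 MPa.
E·α·ΔT = 395.0 MPa ⇒ ΔT = 395.0 / (103.4×10³ × 8.60×10⁻⁶) = 444.4 K.
T = 28.3 + 444.4 = 472.7 °C.

473 °C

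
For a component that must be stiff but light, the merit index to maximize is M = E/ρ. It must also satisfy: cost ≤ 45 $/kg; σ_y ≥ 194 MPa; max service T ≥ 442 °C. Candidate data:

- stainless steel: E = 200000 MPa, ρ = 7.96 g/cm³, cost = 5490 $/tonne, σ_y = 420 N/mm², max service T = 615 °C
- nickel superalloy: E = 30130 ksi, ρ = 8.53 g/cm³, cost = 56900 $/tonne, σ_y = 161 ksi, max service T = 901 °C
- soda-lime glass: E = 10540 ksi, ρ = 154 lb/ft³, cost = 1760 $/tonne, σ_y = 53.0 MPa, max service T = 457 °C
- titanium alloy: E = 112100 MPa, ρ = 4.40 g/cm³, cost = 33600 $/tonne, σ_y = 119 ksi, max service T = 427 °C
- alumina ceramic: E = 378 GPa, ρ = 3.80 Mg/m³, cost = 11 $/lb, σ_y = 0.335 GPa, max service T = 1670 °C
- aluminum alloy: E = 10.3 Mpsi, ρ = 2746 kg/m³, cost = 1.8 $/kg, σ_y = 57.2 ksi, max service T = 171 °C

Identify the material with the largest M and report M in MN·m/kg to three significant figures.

alumina ceramic, M = 99.5 MN·m/kg

Screen on constraints: cost ≤ 45 $/kg; σ_y ≥ 194 MPa; max service T ≥ 442 °C. Survivors: stainless steel, alumina ceramic.
Convert each candidate to consistent units, then evaluate M:
  stainless steel: E = 200.0 GPa, ρ = 7960 kg/m³
  alumina ceramic: E = 378.0 GPa, ρ = 3800 kg/m³
  alumina ceramic: M = 99.5 MN·m/kg
  stainless steel: M = 25.1 MN·m/kg
Alumina ceramic ranks first.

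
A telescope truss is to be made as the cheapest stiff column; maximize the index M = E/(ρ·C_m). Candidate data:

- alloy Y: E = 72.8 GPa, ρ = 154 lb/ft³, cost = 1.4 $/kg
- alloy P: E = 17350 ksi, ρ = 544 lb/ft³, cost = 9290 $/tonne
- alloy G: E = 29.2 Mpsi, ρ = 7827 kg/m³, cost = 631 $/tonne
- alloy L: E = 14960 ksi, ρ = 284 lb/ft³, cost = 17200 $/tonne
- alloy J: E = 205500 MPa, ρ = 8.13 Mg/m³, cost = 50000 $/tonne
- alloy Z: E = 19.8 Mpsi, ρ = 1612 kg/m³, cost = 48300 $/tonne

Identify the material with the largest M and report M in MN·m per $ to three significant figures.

alloy G, M = 40.8 MN·m per $

After converting to SI:
  alloy Y: E = 72.80 GPa, ρ = 2467 kg/m³, cost = 1.400 $/kg
  alloy P: E = 119.6 GPa, ρ = 8714 kg/m³, cost = 9.290 $/kg
  alloy G: E = 201.3 GPa, ρ = 7827 kg/m³, cost = 0.6310 $/kg
  alloy L: E = 103.1 GPa, ρ = 4549 kg/m³, cost = 17.20 $/kg
  alloy J: E = 205.5 GPa, ρ = 8130 kg/m³, cost = 50.00 $/kg
  alloy Z: E = 136.5 GPa, ρ = 1612 kg/m³, cost = 48.30 $/kg
  alloy G: M = 40.8 MN·m per $
  alloy Y: M = 21.1 MN·m per $
  alloy Z: M = 1.75 MN·m per $
  alloy P: M = 1.48 MN·m per $
  alloy L: M = 1.32 MN·m per $
  alloy J: M = 0.506 MN·m per $
Alloy G has the largest M.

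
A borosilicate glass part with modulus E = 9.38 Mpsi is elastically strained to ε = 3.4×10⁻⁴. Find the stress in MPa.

22.0 MPa

E = 9.38 Mpsi = 64.67 GPa.
σ = E·ε = 64670 MPa × 3.4×10⁻⁴ = 22.0 MPa.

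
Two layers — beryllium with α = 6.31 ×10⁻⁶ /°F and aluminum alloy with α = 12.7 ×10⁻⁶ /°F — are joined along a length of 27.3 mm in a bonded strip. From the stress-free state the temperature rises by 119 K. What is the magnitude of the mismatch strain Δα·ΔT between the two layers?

1.37×10⁻³

beryllium: α = 6.31×10⁻⁶/°F × 9/5 = 11.4×10⁻⁶/K.
aluminum alloy: α = 12.7×10⁻⁶/°F × 9/5 = 22.9×10⁻⁶/K.
Δα = |11.4 − 22.9|×10⁻⁶/K = 11.5×10⁻⁶/K.
Mismatch strain = Δα·ΔT = 11.5×10⁻⁶ × 119.0 = 1.37×10⁻³.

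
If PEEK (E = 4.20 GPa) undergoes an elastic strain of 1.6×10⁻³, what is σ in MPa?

6.72 MPa

σ = E·ε = 4200 MPa × 1.6×10⁻³ = 6.72 MPa.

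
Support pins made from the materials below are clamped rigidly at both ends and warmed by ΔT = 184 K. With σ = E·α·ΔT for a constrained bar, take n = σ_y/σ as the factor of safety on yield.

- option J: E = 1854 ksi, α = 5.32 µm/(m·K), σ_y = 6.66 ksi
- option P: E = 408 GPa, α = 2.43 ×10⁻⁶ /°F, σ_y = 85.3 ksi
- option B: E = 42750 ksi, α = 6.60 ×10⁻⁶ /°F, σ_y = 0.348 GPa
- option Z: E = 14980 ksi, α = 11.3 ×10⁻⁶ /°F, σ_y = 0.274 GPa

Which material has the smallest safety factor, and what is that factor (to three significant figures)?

option B, n = 0.540

With everything in SI (GPa, ×10⁻⁶/K, MPa):
  option J: E = 12.78, α = 5.32, σ_y = 45.92 → σ = 12.5 MPa, n = 3.67
  option P: E = 408.0, α = 4.37, σ_y = 588.1 → σ = 328 MPa, n = 1.79
  option B: E = 294.8, α = 11.9, σ_y = 348.0 → σ = 644 MPa, n = 0.540
  option Z: E = 103.3, α = 20.3, σ_y = 274.0 → σ = 387 MPa, n = 0.709
The minimum is option B at n = 0.540.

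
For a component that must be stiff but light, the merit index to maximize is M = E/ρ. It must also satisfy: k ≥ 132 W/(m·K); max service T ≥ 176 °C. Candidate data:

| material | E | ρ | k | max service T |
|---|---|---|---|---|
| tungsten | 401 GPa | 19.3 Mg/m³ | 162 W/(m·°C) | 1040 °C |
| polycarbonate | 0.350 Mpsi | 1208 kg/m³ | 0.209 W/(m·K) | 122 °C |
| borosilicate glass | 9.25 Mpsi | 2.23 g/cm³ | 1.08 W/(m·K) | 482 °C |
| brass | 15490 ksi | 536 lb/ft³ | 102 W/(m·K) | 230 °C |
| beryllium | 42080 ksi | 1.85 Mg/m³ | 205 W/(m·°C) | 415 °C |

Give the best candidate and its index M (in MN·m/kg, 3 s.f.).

Screen on constraints: k ≥ 132 W/(m·K); max service T ≥ 176 °C. Survivors: tungsten, beryllium.
Convert each candidate to consistent units, then evaluate M:
  tungsten: E = 401.0 GPa, ρ = 19300 kg/m³
  beryllium: E = 290.1 GPa, ρ = 1850 kg/m³
  beryllium: M = 157 MN·m/kg
  tungsten: M = 20.8 MN·m/kg
Beryllium has the largest M.

beryllium, M = 157 MN·m/kg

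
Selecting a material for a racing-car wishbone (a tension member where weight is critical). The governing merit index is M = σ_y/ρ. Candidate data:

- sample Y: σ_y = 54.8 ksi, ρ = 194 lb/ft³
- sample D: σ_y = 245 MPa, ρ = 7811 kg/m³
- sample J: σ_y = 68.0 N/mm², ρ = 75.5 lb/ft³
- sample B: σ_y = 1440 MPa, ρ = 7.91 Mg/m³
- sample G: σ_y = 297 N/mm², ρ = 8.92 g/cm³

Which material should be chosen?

Convert each candidate to consistent units, then evaluate M:
  sample Y: σ_y = 377.8 MPa, ρ = 3108 kg/m³
  sample D: σ_y = 245.0 MPa, ρ = 7811 kg/m³
  sample J: σ_y = 68.00 MPa, ρ = 1209 kg/m³
  sample B: σ_y = 1440 MPa, ρ = 7910 kg/m³
  sample G: σ_y = 297.0 MPa, ρ = 8920 kg/m³
  sample B: M = 182 kN·m/kg
  sample Y: M = 122 kN·m/kg
  sample J: M = 56.2 kN·m/kg
  sample G: M = 33.3 kN·m/kg
  sample D: M = 31.4 kN·m/kg
Highest index: sample B.

sample B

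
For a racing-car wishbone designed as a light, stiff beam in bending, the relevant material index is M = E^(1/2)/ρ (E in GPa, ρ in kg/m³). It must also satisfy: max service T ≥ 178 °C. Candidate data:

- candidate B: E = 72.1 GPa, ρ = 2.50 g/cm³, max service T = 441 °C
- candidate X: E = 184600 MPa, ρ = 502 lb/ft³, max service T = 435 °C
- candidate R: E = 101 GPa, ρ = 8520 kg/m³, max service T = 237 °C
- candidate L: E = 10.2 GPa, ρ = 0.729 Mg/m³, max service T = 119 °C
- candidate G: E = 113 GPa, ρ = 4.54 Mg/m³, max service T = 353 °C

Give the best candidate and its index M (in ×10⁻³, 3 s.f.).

candidate B, M = 3.40×10⁻³

Screen on constraints: max service T ≥ 178 °C. Survivors: candidate B, candidate X, candidate R, candidate G.
Putting every candidate on a common basis:
  candidate B: E = 72.10 GPa, ρ = 2500 kg/m³
  candidate X: E = 184.6 GPa, ρ = 8041 kg/m³
  candidate R: E = 101.0 GPa, ρ = 8520 kg/m³
  candidate G: E = 113.0 GPa, ρ = 4540 kg/m³
  candidate B: M = 3.40×10⁻³
  candidate G: M = 2.34×10⁻³
  candidate X: M = 1.69×10⁻³
  candidate R: M = 1.18×10⁻³
Candidate B ranks first.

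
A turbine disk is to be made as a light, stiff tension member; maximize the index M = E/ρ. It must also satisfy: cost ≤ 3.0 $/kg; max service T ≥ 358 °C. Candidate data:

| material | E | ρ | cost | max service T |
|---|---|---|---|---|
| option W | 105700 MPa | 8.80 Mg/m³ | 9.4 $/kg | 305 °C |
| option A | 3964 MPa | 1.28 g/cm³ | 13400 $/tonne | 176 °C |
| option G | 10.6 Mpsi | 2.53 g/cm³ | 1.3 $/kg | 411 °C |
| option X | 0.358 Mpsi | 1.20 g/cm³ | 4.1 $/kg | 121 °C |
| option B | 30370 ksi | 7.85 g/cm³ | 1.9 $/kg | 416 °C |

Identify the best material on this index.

Screen on constraints: cost ≤ 3.0 $/kg; max service T ≥ 358 °C. Survivors: option G, option B.
Putting every candidate on a common basis:
  option G: E = 73.08 GPa, ρ = 2530 kg/m³
  option B: E = 209.4 GPa, ρ = 7850 kg/m³
  option G: M = 28.9 MN·m/kg
  option B: M = 26.7 MN·m/kg
Highest index: option G.

option G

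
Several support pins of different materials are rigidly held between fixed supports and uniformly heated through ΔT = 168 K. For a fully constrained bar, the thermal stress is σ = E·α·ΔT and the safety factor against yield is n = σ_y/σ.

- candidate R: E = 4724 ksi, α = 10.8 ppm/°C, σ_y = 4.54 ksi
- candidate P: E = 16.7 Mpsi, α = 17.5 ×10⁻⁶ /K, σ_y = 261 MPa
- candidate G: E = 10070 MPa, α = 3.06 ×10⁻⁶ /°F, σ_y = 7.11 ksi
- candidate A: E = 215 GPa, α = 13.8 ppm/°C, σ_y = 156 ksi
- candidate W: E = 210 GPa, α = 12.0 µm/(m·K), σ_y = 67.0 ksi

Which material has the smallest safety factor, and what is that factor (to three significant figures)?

candidate R, n = 0.530

With everything in SI (GPa, ×10⁻⁶/K, MPa):
  candidate R: E = 32.57, α = 10.8, σ_y = 31.30 → σ = 59.1 MPa, n = 0.530
  candidate P: E = 115.1, α = 17.5, σ_y = 261.0 → σ = 339 MPa, n = 0.771
  candidate G: E = 10.07, α = 5.51, σ_y = 49.02 → σ = 9.32 MPa, n = 5.26
  candidate A: E = 215.0, α = 13.8, σ_y = 1076 → σ = 498 MPa, n = 2.16
  candidate W: E = 210.0, α = 12.0, σ_y = 461.9 → σ = 423 MPa, n = 1.09
The minimum is candidate R at n = 0.530.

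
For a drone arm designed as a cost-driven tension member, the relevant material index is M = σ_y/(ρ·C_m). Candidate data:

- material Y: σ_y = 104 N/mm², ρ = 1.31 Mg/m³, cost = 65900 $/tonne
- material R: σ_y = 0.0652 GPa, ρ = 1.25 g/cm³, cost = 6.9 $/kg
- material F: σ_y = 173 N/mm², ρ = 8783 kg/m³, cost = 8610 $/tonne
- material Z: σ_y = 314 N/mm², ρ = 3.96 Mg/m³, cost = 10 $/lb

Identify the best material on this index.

material R

Putting every candidate on a common basis:
  material Y: σ_y = 104.0 MPa, ρ = 1310 kg/m³, cost = 65.90 $/kg
  material R: σ_y = 65.20 MPa, ρ = 1250 kg/m³, cost = 6.900 $/kg
  material F: σ_y = 173.0 MPa, ρ = 8783 kg/m³, cost = 8.610 $/kg
  material Z: σ_y = 314.0 MPa, ρ = 3960 kg/m³, cost = 22.05 $/kg
  material R: M = 7.56 kN·m per $
  material Z: M = 3.60 kN·m per $
  material F: M = 2.29 kN·m per $
  material Y: M = 1.20 kN·m per $
Highest index: material R.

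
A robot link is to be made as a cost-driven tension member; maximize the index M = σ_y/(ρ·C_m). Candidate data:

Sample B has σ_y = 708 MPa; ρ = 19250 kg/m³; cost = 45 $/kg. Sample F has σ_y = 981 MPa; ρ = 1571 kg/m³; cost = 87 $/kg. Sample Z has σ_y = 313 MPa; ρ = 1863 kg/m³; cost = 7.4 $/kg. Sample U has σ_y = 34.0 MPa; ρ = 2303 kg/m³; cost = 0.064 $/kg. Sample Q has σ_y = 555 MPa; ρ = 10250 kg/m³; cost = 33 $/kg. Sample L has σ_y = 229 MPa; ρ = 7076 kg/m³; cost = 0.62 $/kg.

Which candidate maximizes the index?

sample U

Evaluate M for each candidate:
  sample U: M = 231 kN·m per $
  sample L: M = 52.2 kN·m per $
  sample Z: M = 22.7 kN·m per $
  sample F: M = 7.18 kN·m per $
  sample Q: M = 1.64 kN·m per $
  sample B: M = 0.817 kN·m per $
Sample U ranks first.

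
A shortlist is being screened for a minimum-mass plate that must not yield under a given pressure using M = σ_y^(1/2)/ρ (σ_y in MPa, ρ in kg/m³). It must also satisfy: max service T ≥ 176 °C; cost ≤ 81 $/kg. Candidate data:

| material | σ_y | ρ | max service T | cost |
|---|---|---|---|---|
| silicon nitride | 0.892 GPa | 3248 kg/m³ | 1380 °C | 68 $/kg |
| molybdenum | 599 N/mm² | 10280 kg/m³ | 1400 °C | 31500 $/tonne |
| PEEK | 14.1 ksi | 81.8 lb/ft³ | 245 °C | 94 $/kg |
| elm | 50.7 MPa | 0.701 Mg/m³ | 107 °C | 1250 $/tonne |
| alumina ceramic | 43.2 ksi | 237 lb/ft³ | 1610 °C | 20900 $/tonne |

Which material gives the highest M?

silicon nitride

Screen on constraints: max service T ≥ 176 °C; cost ≤ 81 $/kg. Survivors: silicon nitride, molybdenum, alumina ceramic.
Normalizing units and computing the index:
  silicon nitride: σ_y = 892.0 MPa, ρ = 3248 kg/m³
  molybdenum: σ_y = 599.0 MPa, ρ = 10280 kg/m³
  alumina ceramic: σ_y = 297.9 MPa, ρ = 3796 kg/m³
  silicon nitride: M = 9.20×10⁻³
  alumina ceramic: M = 4.55×10⁻³
  molybdenum: M = 2.38×10⁻³
Silicon nitride ranks first.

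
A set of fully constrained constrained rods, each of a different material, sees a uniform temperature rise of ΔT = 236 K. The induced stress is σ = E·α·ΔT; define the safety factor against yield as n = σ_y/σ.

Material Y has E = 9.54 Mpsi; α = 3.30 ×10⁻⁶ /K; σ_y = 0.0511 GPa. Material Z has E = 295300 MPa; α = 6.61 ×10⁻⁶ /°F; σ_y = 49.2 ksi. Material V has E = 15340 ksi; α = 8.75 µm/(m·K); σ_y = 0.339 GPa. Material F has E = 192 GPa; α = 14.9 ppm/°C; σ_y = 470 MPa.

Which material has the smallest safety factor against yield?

material Z

Converting E to GPa, α to ×10⁻⁶/K, σ_y to MPa, then σ and n for each:
  material Y: E = 65.78, α = 3.30, σ_y = 51.10 → σ = 51.2 MPa, n = 0.998
  material Z: E = 295.3, α = 11.9, σ_y = 339.2 → σ = 829 MPa, n = 0.409
  material V: E = 105.8, α = 8.75, σ_y = 339.0 → σ = 218 MPa, n = 1.55
  material F: E = 192.0, α = 14.9, σ_y = 470.0 → σ = 675 MPa, n = 0.696
Smallest n: material Z with n = 0.409.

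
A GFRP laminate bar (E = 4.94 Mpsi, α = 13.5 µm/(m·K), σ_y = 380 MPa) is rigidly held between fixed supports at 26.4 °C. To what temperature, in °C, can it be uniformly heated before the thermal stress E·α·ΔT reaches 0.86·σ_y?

737 °C

E = 4.94 Mpsi = 34.06 GPa.
E·α·ΔT = 326.8 MPa ⇒ ΔT = 326.8 / (34.06×10³ × 13.5×10⁻⁶) = 710.7 K.
T = 26.4 + 710.7 = 737.1 °C.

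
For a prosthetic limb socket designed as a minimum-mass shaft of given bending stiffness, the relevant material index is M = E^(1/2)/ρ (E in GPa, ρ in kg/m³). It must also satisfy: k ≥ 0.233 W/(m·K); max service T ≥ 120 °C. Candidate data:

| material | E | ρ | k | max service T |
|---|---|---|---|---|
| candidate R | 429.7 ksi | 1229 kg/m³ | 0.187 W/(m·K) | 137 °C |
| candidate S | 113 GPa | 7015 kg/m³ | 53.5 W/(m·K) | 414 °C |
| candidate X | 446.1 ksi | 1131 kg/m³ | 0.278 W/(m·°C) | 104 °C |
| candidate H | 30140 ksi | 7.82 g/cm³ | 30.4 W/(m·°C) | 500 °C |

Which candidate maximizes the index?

candidate H

Screen on constraints: k ≥ 0.233 W/(m·K); max service T ≥ 120 °C. Survivors: candidate S, candidate H.
Normalizing units and computing the index:
  candidate S: E = 113.0 GPa, ρ = 7015 kg/m³
  candidate H: E = 207.8 GPa, ρ = 7820 kg/m³
  candidate H: M = 1.84×10⁻³
  candidate S: M = 1.52×10⁻³
Candidate H ranks first.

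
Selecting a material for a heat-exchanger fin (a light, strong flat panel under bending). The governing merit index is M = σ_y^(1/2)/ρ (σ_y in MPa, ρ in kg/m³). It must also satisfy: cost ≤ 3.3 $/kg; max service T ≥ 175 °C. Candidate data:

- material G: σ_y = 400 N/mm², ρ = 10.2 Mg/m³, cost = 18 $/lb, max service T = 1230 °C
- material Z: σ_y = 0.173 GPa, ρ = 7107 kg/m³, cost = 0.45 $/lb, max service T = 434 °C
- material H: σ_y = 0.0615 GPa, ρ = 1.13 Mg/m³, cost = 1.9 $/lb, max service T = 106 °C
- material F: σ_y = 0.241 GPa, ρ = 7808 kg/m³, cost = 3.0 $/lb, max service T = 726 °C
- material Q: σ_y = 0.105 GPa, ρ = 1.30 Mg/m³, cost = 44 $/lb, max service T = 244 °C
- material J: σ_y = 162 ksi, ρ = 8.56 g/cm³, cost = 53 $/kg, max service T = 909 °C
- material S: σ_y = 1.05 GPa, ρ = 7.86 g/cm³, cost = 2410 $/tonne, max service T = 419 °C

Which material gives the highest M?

material S

Screen on constraints: cost ≤ 3.3 $/kg; max service T ≥ 175 °C. Survivors: material Z, material S.
Putting every candidate on a common basis:
  material Z: σ_y = 173.0 MPa, ρ = 7107 kg/m³
  material S: σ_y = 1050 MPa, ρ = 7860 kg/m³
  material S: M = 4.12×10⁻³
  material Z: M = 1.85×10⁻³
Highest index: material S.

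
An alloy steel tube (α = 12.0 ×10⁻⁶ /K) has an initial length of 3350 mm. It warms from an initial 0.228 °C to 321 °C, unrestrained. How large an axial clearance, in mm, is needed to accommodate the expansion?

12.9 mm

ΔT = 321 − 0.228 = 320.8 K.
ΔL = α·L₀·ΔT = 12.0×10⁻⁶ × 3350 mm × 320.8 K = 12.9 mm.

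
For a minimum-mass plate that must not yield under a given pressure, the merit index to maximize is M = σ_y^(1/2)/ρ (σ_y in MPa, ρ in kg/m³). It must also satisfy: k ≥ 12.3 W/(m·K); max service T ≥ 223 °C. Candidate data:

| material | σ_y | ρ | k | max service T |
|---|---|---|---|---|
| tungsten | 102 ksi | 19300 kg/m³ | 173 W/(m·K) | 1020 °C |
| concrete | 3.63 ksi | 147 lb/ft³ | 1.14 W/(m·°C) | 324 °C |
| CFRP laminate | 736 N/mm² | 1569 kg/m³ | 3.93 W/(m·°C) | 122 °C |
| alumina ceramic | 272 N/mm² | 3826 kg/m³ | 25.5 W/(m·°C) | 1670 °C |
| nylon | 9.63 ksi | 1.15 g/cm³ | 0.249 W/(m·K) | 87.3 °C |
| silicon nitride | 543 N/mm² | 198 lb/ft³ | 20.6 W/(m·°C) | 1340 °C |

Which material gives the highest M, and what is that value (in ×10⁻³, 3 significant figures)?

silicon nitride, M = 7.35×10⁻³

Screen on constraints: k ≥ 12.3 W/(m·K); max service T ≥ 223 °C. Survivors: tungsten, alumina ceramic, silicon nitride.
Putting every candidate on a common basis:
  tungsten: σ_y = 703.3 MPa, ρ = 19300 kg/m³
  alumina ceramic: σ_y = 272.0 MPa, ρ = 3826 kg/m³
  silicon nitride: σ_y = 543.0 MPa, ρ = 3172 kg/m³
  silicon nitride: M = 7.35×10⁻³
  alumina ceramic: M = 4.31×10⁻³
  tungsten: M = 1.37×10⁻³
The maximum is for silicon nitride.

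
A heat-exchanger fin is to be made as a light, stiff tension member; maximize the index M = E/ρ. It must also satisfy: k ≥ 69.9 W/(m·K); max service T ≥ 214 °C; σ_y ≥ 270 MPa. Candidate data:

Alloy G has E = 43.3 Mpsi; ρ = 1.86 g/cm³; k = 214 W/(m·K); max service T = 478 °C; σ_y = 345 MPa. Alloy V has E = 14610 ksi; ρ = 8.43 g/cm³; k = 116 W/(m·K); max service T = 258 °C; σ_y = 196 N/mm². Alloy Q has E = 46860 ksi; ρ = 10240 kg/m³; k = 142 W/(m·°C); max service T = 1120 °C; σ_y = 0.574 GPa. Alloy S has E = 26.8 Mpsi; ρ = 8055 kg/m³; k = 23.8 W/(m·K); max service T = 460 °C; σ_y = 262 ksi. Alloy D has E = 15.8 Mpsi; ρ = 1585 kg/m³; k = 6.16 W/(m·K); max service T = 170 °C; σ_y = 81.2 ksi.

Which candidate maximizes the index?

Screen on constraints: k ≥ 69.9 W/(m·K); max service T ≥ 214 °C; σ_y ≥ 270 MPa. Survivors: alloy G, alloy Q.
Normalizing units and computing the index:
  alloy G: E = 298.5 GPa, ρ = 1860 kg/m³
  alloy Q: E = 323.1 GPa, ρ = 10240 kg/m³
  alloy G: M = 161 MN·m/kg
  alloy Q: M = 31.6 MN·m/kg
Alloy G ranks first.

alloy G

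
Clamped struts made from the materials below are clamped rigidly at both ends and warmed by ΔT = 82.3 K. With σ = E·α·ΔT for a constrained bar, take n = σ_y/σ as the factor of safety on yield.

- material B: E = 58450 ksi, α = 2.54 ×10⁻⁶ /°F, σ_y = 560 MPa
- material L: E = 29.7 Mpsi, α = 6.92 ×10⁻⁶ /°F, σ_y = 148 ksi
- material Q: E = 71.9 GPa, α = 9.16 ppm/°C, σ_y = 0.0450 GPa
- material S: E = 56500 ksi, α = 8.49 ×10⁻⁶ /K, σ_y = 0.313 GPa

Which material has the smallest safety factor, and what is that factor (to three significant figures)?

In consistent units (E in GPa, α in ×10⁻⁶/K, σ_y in MPa):
  material B: E = 403.0, α = 4.57, σ_y = 560.0 → σ = 152 MPa, n = 3.69
  material L: E = 204.8, α = 12.5, σ_y = 1020 → σ = 210 MPa, n = 4.86
  material Q: E = 71.90, α = 9.16, σ_y = 45.00 → σ = 54.2 MPa, n = 0.830
  material S: E = 389.6, α = 8.49, σ_y = 313.0 → σ = 272 MPa, n = 1.15
Material Q has the lowest safety factor, n = 0.830.

material Q, n = 0.830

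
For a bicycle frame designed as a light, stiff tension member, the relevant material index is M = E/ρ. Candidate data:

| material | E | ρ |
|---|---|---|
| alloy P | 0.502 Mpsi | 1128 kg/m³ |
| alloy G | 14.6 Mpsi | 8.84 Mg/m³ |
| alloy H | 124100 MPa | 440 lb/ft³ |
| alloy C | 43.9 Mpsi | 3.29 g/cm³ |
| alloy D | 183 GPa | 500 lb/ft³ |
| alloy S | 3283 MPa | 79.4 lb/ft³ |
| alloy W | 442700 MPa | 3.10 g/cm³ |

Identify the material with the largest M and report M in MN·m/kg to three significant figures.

Putting every candidate on a common basis:
  alloy P: E = 3.461 GPa, ρ = 1128 kg/m³
  alloy G: E = 100.7 GPa, ρ = 8840 kg/m³
  alloy H: E = 124.1 GPa, ρ = 7048 kg/m³
  alloy C: E = 302.7 GPa, ρ = 3290 kg/m³
  alloy D: E = 183.0 GPa, ρ = 8009 kg/m³
  alloy S: E = 3.283 GPa, ρ = 1272 kg/m³
  alloy W: E = 442.7 GPa, ρ = 3100 kg/m³
  alloy W: M = 143 MN·m/kg
  alloy C: M = 92.0 MN·m/kg
  alloy D: M = 22.8 MN·m/kg
  alloy H: M = 17.6 MN·m/kg
  alloy G: M = 11.4 MN·m/kg
  alloy P: M = 3.07 MN·m/kg
  alloy S: M = 2.58 MN·m/kg
Highest index: alloy W.

alloy W, M = 143 MN·m/kg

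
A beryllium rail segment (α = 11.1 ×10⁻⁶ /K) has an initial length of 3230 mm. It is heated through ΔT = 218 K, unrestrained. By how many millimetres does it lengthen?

7.82 mm

ΔL = α·L₀·ΔT = 11.1×10⁻⁶ × 3230 mm × 218.0 K = 7.82 mm.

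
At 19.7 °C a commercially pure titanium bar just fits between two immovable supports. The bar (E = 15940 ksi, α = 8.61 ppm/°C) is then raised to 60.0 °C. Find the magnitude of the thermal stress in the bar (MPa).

E = 15940 ksi = 109.9 GPa.
ΔT = 40.30 K. Constrained thermal stress σ = E·α·ΔT = 109.9×10³ MPa × 8.61×10⁻⁶ × 40.30 = 38.1 MPa (compressive).

38.1 MPa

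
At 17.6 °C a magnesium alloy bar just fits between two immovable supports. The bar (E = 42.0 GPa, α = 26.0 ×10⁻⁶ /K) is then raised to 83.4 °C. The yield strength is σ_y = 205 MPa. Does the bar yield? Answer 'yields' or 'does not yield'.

does not yield

ΔT = 65.80 K. Constrained thermal stress σ = E·α·ΔT = 42.00×10³ MPa × 26.0×10⁻⁶ × 65.80 = 71.9 MPa (compressive).
Compare to σ_y = 205 MPa: σ < σ_y, so it does not yield.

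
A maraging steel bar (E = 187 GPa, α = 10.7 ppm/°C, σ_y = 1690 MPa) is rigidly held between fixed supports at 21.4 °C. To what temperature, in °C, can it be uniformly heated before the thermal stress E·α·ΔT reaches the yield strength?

866 °C

E·α·ΔT = 1690 MPa ⇒ ΔT = 1690 / (187.0×10³ × 10.7×10⁻⁶) = 844.6 K.
T = 21.4 + 844.6 = 866.0 °C.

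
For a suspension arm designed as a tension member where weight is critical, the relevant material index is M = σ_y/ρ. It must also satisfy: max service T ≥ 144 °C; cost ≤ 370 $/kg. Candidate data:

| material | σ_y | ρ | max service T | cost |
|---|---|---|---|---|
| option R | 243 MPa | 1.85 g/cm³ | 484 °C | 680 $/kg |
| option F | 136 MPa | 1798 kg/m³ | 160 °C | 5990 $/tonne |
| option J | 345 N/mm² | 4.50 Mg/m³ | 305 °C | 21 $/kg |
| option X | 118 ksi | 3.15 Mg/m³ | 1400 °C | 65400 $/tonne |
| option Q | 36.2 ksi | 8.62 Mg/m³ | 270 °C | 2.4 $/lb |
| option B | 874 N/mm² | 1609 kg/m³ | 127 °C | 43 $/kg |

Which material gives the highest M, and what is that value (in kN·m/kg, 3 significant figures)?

option X, M = 258 kN·m/kg

Screen on constraints: max service T ≥ 144 °C; cost ≤ 370 $/kg. Survivors: option F, option J, option X, option Q.
In SI units:
  option F: σ_y = 136.0 MPa, ρ = 1798 kg/m³
  option J: σ_y = 345.0 MPa, ρ = 4500 kg/m³
  option X: σ_y = 813.6 MPa, ρ = 3150 kg/m³
  option Q: σ_y = 249.6 MPa, ρ = 8620 kg/m³
  option X: M = 258 kN·m/kg
  option J: M = 76.7 kN·m/kg
  option F: M = 75.6 kN·m/kg
  option Q: M = 29.0 kN·m/kg
Option X ranks first.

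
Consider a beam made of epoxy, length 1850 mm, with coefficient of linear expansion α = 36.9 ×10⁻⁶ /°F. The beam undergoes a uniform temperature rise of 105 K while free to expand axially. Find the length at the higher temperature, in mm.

1862.9 mm

Convert α: 36.9×10⁻⁶/°F × (9/5) = 66.4×10⁻⁶/K.
ΔL = α·L₀·ΔT = 66.4×10⁻⁶ × 1850 mm × 105.0 K = 12.9 mm.
L = L₀ + ΔL = 1850 + 12.9 = 1862.9 mm.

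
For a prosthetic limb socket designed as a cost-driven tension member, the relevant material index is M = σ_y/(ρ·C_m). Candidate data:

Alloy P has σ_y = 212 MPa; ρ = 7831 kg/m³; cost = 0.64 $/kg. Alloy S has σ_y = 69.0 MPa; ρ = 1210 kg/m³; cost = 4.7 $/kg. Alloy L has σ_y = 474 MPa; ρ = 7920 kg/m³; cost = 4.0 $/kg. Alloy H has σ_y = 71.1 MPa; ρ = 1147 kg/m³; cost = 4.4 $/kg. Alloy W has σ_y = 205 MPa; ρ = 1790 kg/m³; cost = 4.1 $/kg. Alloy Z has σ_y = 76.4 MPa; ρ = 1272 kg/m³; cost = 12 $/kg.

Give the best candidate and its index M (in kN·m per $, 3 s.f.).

alloy P, M = 42.3 kN·m per $

Evaluate M for each candidate:
  alloy P: M = 42.3 kN·m per $
  alloy W: M = 27.9 kN·m per $
  alloy L: M = 15.0 kN·m per $
  alloy H: M = 14.1 kN·m per $
  alloy S: M = 12.1 kN·m per $
  alloy Z: M = 5.01 kN·m per $
Alloy P ranks first.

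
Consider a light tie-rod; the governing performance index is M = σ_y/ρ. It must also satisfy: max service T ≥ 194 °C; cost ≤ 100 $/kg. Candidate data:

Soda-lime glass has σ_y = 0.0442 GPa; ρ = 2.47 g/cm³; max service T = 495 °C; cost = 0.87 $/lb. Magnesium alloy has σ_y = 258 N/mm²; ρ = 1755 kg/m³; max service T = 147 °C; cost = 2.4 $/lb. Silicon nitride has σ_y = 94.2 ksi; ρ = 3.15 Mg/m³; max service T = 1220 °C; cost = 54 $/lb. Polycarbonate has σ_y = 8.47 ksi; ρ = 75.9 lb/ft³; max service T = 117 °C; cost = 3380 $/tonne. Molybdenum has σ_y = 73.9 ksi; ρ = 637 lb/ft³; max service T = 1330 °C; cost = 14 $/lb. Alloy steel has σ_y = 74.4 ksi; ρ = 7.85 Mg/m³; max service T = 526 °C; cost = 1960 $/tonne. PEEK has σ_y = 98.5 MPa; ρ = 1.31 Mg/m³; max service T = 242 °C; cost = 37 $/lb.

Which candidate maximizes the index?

Screen on constraints: max service T ≥ 194 °C; cost ≤ 100 $/kg. Survivors: soda-lime glass, molybdenum, alloy steel, PEEK.
Convert each candidate to consistent units, then evaluate M:
  soda-lime glass: σ_y = 44.20 MPa, ρ = 2470 kg/m³
  molybdenum: σ_y = 509.5 MPa, ρ = 10200 kg/m³
  alloy steel: σ_y = 513.0 MPa, ρ = 7850 kg/m³
  PEEK: σ_y = 98.50 MPa, ρ = 1310 kg/m³
  PEEK: M = 75.2 kN·m/kg
  alloy steel: M = 65.3 kN·m/kg
  molybdenum: M = 49.9 kN·m/kg
  soda-lime glass: M = 17.9 kN·m/kg
PEEK has the largest M.

PEEK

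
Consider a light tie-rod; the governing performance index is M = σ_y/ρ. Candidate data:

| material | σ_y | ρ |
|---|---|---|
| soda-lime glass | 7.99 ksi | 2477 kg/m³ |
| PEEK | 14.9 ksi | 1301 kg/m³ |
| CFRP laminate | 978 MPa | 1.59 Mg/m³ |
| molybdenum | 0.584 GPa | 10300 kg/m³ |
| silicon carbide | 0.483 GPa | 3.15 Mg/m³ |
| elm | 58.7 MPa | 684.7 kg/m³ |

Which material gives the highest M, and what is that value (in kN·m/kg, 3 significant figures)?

CFRP laminate, M = 615 kN·m/kg

Convert each candidate to consistent units, then evaluate M:
  soda-lime glass: σ_y = 55.09 MPa, ρ = 2477 kg/m³
  PEEK: σ_y = 102.7 MPa, ρ = 1301 kg/m³
  CFRP laminate: σ_y = 978.0 MPa, ρ = 1590 kg/m³
  molybdenum: σ_y = 584.0 MPa, ρ = 10300 kg/m³
  silicon carbide: σ_y = 483.0 MPa, ρ = 3150 kg/m³
  elm: σ_y = 58.70 MPa, ρ = 684.7 kg/m³
  CFRP laminate: M = 615 kN·m/kg
  silicon carbide: M = 153 kN·m/kg
  elm: M = 85.7 kN·m/kg
  PEEK: M = 79.0 kN·m/kg
  molybdenum: M = 56.7 kN·m/kg
  soda-lime glass: M = 22.2 kN·m/kg
The maximum is for CFRP laminate.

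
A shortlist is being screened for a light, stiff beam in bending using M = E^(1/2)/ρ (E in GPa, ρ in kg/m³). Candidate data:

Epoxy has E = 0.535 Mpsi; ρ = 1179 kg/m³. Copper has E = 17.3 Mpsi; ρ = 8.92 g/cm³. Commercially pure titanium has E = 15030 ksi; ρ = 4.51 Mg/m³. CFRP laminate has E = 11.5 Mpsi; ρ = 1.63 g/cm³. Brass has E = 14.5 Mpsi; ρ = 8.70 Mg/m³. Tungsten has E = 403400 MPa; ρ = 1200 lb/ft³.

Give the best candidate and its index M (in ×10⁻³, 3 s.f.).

CFRP laminate, M = 5.46×10⁻³

Putting every candidate on a common basis:
  epoxy: E = 3.689 GPa, ρ = 1179 kg/m³
  copper: E = 119.3 GPa, ρ = 8920 kg/m³
  commercially pure titanium: E = 103.6 GPa, ρ = 4510 kg/m³
  CFRP laminate: E = 79.29 GPa, ρ = 1630 kg/m³
  brass: E = 99.97 GPa, ρ = 8700 kg/m³
  tungsten: E = 403.4 GPa, ρ = 19220 kg/m³
  CFRP laminate: M = 5.46×10⁻³
  commercially pure titanium: M = 2.26×10⁻³
  epoxy: M = 1.63×10⁻³
  copper: M = 1.22×10⁻³
  brass: M = 1.15×10⁻³
  tungsten: M = 1.04×10⁻³
CFRP laminate ranks first.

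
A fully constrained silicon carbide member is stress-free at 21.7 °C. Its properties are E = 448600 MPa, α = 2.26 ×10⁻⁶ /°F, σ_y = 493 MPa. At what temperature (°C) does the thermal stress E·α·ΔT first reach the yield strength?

292 °C

E = 448600 MPa = 448.6 GPa.
α = 2.26×10⁻⁶/°F × 9/5 = 4.07×10⁻⁶/K.
E·α·ΔT = 493.0 MPa ⇒ ΔT = 493.0 / (448.6×10³ × 4.07×10⁻⁶) = 270.2 K.
T = 21.7 + 270.2 = 291.9 °C.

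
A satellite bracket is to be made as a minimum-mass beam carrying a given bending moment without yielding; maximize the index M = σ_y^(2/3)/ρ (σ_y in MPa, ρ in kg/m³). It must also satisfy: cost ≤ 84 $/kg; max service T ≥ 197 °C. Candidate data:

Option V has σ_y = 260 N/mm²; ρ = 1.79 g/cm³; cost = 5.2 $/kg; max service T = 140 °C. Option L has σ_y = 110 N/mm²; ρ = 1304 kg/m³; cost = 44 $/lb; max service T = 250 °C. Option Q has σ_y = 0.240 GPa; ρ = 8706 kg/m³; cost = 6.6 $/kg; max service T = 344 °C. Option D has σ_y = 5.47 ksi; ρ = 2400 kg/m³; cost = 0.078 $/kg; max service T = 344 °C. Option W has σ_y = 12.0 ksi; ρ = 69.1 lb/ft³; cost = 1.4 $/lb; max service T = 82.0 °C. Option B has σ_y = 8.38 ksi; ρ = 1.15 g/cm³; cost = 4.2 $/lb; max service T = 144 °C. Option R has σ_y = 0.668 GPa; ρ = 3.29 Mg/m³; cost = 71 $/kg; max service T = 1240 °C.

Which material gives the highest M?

Screen on constraints: cost ≤ 84 $/kg; max service T ≥ 197 °C. Survivors: option Q, option D, option R.
Convert each candidate to consistent units, then evaluate M:
  option Q: σ_y = 240.0 MPa, ρ = 8706 kg/m³
  option D: σ_y = 37.71 MPa, ρ = 2400 kg/m³
  option R: σ_y = 668.0 MPa, ρ = 3290 kg/m³
  option R: M = 23.2×10⁻³
  option D: M = 4.69×10⁻³
  option Q: M = 4.44×10⁻³
Option R has the largest M.

option R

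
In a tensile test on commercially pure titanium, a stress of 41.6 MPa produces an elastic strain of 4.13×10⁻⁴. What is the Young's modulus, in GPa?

101 GPa

E = σ/ε = 41.6 MPa / 4.13×10⁻⁴ = 100700 MPa = 101 GPa.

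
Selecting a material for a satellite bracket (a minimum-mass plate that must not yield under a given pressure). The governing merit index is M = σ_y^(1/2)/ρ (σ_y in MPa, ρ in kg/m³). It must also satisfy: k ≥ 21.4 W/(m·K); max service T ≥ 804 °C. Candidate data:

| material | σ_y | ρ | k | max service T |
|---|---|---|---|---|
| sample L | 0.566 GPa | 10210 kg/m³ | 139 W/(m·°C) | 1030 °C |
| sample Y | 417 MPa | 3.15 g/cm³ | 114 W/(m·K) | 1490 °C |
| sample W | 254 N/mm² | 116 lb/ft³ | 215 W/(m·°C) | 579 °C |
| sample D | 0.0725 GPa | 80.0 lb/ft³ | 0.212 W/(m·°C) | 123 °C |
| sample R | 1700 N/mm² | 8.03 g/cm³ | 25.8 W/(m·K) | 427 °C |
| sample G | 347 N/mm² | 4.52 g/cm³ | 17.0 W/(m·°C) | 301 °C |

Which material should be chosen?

sample Y

Screen on constraints: k ≥ 21.4 W/(m·K); max service T ≥ 804 °C. Survivors: sample L, sample Y.
Convert each candidate to consistent units, then evaluate M:
  sample L: σ_y = 566.0 MPa, ρ = 10210 kg/m³
  sample Y: σ_y = 417.0 MPa, ρ = 3150 kg/m³
  sample Y: M = 6.48×10⁻³
  sample L: M = 2.33×10⁻³
The maximum is for sample Y.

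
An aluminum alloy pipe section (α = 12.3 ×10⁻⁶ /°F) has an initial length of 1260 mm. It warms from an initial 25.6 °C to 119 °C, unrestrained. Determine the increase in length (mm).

2.61 mm

Convert α: 12.3×10⁻⁶/°F × (9/5) = 22.1×10⁻⁶/K.
ΔT = 119 − 25.6 = 93.40 K.
ΔL = α·L₀·ΔT = 22.1×10⁻⁶ × 1260 mm × 93.40 K = 2.61 mm.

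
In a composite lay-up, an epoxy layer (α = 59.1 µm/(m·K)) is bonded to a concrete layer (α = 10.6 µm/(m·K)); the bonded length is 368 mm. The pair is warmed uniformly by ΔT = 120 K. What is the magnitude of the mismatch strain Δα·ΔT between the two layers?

5.82×10⁻³

Δα = |59.1 − 10.6|×10⁻⁶/K = 48.5×10⁻⁶/K.
Mismatch strain = Δα·ΔT = 48.5×10⁻⁶ × 120.0 = 5.82×10⁻³.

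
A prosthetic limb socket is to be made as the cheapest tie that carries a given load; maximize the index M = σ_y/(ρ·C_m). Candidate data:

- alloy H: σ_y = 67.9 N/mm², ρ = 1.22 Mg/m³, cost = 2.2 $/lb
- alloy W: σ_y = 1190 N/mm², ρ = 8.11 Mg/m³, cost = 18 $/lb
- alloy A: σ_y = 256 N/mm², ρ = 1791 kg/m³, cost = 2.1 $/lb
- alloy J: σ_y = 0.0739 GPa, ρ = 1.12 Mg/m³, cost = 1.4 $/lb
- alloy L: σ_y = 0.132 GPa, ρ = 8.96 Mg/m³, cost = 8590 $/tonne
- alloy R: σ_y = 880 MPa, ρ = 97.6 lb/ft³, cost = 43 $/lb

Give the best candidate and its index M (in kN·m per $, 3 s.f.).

After converting to SI:
  alloy H: σ_y = 67.90 MPa, ρ = 1220 kg/m³, cost = 4.850 $/kg
  alloy W: σ_y = 1190 MPa, ρ = 8110 kg/m³, cost = 39.68 $/kg
  alloy A: σ_y = 256.0 MPa, ρ = 1791 kg/m³, cost = 4.630 $/kg
  alloy J: σ_y = 73.90 MPa, ρ = 1120 kg/m³, cost = 3.086 $/kg
  alloy L: σ_y = 132.0 MPa, ρ = 8960 kg/m³, cost = 8.590 $/kg
  alloy R: σ_y = 880.0 MPa, ρ = 1563 kg/m³, cost = 94.80 $/kg
  alloy A: M = 30.9 kN·m per $
  alloy J: M = 21.4 kN·m per $
  alloy H: M = 11.5 kN·m per $
  alloy R: M = 5.94 kN·m per $
  alloy W: M = 3.70 kN·m per $
  alloy L: M = 1.72 kN·m per $
Alloy A ranks first.

alloy A, M = 30.9 kN·m per $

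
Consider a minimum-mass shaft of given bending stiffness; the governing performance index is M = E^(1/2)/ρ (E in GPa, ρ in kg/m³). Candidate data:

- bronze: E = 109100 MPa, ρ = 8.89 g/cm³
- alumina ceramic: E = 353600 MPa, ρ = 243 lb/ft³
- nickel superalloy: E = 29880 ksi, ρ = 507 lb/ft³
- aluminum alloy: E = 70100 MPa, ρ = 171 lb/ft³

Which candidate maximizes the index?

alumina ceramic

After converting to SI:
  bronze: E = 109.1 GPa, ρ = 8890 kg/m³
  alumina ceramic: E = 353.6 GPa, ρ = 3892 kg/m³
  nickel superalloy: E = 206.0 GPa, ρ = 8121 kg/m³
  aluminum alloy: E = 70.10 GPa, ρ = 2739 kg/m³
  alumina ceramic: M = 4.83×10⁻³
  aluminum alloy: M = 3.06×10⁻³
  nickel superalloy: M = 1.77×10⁻³
  bronze: M = 1.17×10⁻³
The maximum is for alumina ceramic.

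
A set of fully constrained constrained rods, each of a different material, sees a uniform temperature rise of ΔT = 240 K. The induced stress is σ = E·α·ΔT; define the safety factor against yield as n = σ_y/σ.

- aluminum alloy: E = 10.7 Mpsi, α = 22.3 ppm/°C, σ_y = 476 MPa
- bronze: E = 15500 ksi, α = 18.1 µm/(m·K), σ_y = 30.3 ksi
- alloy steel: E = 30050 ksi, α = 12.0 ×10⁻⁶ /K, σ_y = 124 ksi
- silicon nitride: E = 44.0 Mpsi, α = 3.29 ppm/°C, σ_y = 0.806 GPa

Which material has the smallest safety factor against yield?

Per material, after unit conversion:
  aluminum alloy: E = 73.77, α = 22.3, σ_y = 476.0 → σ = 395 MPa, n = 1.21
  bronze: E = 106.9, α = 18.1, σ_y = 208.9 → σ = 464 MPa, n = 0.450
  alloy steel: E = 207.2, α = 12.0, σ_y = 855.0 → σ = 597 MPa, n = 1.43
  silicon nitride: E = 303.4, α = 3.29, σ_y = 806.0 → σ = 240 MPa, n = 3.36
The minimum is bronze at n = 0.450.

bronze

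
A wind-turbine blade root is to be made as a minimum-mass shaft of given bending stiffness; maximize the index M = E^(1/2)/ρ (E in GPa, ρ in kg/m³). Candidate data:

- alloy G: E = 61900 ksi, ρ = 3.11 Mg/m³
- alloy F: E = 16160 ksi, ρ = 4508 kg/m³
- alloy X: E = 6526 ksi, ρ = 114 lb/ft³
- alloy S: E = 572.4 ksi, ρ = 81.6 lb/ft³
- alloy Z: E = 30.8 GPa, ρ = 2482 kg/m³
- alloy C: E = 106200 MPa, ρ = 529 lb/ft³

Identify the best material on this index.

alloy G

After converting to SI:
  alloy G: E = 426.8 GPa, ρ = 3110 kg/m³
  alloy F: E = 111.4 GPa, ρ = 4508 kg/m³
  alloy X: E = 45.00 GPa, ρ = 1826 kg/m³
  alloy S: E = 3.947 GPa, ρ = 1307 kg/m³
  alloy Z: E = 30.80 GPa, ρ = 2482 kg/m³
  alloy C: E = 106.2 GPa, ρ = 8474 kg/m³
  alloy G: M = 6.64×10⁻³
  alloy X: M = 3.67×10⁻³
  alloy F: M = 2.34×10⁻³
  alloy Z: M = 2.24×10⁻³
  alloy S: M = 1.52×10⁻³
  alloy C: M = 1.22×10⁻³
The maximum is for alloy G.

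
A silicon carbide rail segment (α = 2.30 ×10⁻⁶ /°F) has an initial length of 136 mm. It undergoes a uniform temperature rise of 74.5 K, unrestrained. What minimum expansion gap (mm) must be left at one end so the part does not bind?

Convert α: 2.30×10⁻⁶/°F × (9/5) = 4.14×10⁻⁶/K.
ΔL = α·L₀·ΔT = 4.14×10⁻⁶ × 136 mm × 74.50 K = 0.0419 mm.

0.0419 mm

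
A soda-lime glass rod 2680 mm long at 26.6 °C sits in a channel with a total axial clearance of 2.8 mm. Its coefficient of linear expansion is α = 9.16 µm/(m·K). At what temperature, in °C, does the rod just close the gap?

α·L₀·ΔT = 2.8 mm ⇒ ΔT = 2.8 / (9.16×10⁻⁶ × 2680.0) = 114.1 K.
T = 26.6 + 114.1 = 140.7 °C.

141 °C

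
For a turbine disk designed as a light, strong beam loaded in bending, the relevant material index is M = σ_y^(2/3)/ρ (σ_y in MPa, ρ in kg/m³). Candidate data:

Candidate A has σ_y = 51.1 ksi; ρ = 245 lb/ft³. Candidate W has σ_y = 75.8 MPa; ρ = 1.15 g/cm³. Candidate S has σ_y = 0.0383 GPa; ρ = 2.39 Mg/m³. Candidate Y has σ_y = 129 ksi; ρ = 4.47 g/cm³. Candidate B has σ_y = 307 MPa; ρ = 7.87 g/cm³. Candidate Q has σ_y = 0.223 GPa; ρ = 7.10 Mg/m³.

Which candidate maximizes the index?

candidate Y

Convert each candidate to consistent units, then evaluate M:
  candidate A: σ_y = 352.3 MPa, ρ = 3925 kg/m³
  candidate W: σ_y = 75.80 MPa, ρ = 1150 kg/m³
  candidate S: σ_y = 38.30 MPa, ρ = 2390 kg/m³
  candidate Y: σ_y = 889.4 MPa, ρ = 4470 kg/m³
  candidate B: σ_y = 307.0 MPa, ρ = 7870 kg/m³
  candidate Q: σ_y = 223.0 MPa, ρ = 7100 kg/m³
  candidate Y: M = 20.7×10⁻³
  candidate W: M = 15.6×10⁻³
  candidate A: M = 12.7×10⁻³
  candidate B: M = 5.78×10⁻³
  candidate Q: M = 5.18×10⁻³
  candidate S: M = 4.75×10⁻³
The maximum is for candidate Y.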